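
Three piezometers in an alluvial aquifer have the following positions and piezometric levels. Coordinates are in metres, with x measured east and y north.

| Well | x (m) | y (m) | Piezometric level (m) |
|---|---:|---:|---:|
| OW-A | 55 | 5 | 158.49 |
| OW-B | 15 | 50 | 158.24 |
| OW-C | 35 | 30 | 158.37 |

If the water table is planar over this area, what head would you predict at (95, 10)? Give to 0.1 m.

158.8 m

Taking OW-A as reference: OW-B−OW-A = (-40, 45, -0.25); OW-C−OW-A = (-20, 25, -0.12).
Solve a·Δx + b·Δy = Δh: det = (-40)·25 − (-20)·45 = -100.
∂h/∂x = [(-0.25)·25 − (-0.12)·45] / -100 = +0.008500
∂h/∂y = [(-40)·(-0.12) − (-20)·(-0.25)] / -100 = +0.002000
h(95, 10) = 158.49 + (+0.008500)·(40) + (+0.002000)·(5) = 158.49 +0.340 +0.010 = 158.840 m.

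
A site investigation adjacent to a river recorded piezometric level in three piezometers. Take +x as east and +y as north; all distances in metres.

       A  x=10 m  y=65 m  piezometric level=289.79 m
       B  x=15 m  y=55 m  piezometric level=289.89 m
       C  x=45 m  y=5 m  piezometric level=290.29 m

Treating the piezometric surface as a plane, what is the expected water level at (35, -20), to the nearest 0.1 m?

291.0 m

Taking A as reference: B−A = (5, -10, +0.10); C−A = (35, -60, +0.50).
Solve a·Δx + b·Δy = Δh: det = 5·(-60) − 35·(-10) = 50.
∂h/∂x = [(+0.10)·(-60) − (+0.50)·(-10)] / 50 = -0.02000
∂h/∂y = [5·(+0.50) − 35·(+0.10)] / 50 = -0.02000
h(35, -20) = 289.79 + (-0.02000)·(25) + (-0.02000)·(-85) = 289.79 -0.500 +1.700 = 290.990 m.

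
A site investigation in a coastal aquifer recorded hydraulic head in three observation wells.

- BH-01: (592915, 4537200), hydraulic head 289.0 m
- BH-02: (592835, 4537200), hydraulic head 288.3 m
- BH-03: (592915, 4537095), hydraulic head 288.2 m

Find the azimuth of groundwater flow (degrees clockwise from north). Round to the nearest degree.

∂h/∂x = (288.3 − 289.0) / (592835 − 592915) = +0.008750
∂h/∂y = (288.2 − 289.0) / (4537095 − 4537200) = +0.007619
Flow direction (−∇h) has components (-0.008750 E, -0.007619 N).
Azimuth = atan2(E, N) = atan2(-0.008750, -0.007619) = 229.0° ≈ 229°.

229°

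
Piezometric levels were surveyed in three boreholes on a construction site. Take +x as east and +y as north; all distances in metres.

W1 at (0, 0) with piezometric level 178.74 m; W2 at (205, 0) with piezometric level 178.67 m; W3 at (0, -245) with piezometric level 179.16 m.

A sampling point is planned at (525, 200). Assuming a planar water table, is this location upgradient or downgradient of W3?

downgradient

∂h/∂x = (178.67 − 178.74) / (205 − 0) = -0.0003415
∂h/∂y = (179.16 − 178.74) / (-245 − 0) = -0.001714
Head at (525, 200) = 178.74 + (-0.0003415)·(525) + (-0.001714)·(200) = 178.22 m.
That is lower than the 179.16 m at W3, so the point is downgradient.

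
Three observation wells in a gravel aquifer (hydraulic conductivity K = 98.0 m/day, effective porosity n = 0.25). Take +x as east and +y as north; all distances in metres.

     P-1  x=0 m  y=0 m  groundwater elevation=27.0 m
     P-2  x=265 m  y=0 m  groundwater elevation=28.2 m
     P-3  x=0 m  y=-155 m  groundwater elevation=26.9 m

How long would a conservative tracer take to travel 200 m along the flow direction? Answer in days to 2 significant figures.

∂h/∂x = (28.2 − 27.0) / (265 − 0) = +0.004528
∂h/∂y = (26.9 − 27.0) / (-155 − 0) = +0.0006452
|∇h| = √(0.004528² + 0.0006452²) = 0.004574
Seepage velocity v = K·i/n = 98.0 × 0.004574 / 0.25 = 1.793 m/day.
t = 200 / 1.793 = 111.5 days.

110 days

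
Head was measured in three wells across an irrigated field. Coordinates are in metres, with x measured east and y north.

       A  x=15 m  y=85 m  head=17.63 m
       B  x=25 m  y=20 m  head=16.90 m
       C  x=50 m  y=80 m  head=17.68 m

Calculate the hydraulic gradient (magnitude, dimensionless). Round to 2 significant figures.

Differences from A: to B (Δx, Δy, Δh) = (10, -65, -0.73); to C = (35, -5, +0.05).
Determinant of the coordinate differences = 10·(-5) − 35·(-65) = 2225.
∂h/∂x = [(-0.73)·(-5) − (+0.05)·(-65)] / 2225 = +0.003101
∂h/∂y = [10·(+0.05) − 35·(-0.73)] / 2225 = +0.01171
|∇h| = √(0.003101² + 0.01171²) = 0.01211

0.012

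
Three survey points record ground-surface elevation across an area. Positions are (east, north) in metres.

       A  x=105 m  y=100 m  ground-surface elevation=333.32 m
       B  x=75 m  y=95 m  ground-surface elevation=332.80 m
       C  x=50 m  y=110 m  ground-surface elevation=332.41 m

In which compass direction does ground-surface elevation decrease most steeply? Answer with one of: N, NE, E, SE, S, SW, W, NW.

W

With z = a·x + b·y + c and A as origin, the differences give:
  (-30)·a + (-5)·b = -0.52
  (-55)·a + 10·b = -0.91
Eliminate b (×10 and ×(-5), subtract): -575·a = -9.750 → a = ∂z/∂x = +0.01696
Back-substitute: b = ∂z/∂y = +0.002261.
Steepest decrease is along −∇f = (-0.01696 E, -0.002261 N) → west.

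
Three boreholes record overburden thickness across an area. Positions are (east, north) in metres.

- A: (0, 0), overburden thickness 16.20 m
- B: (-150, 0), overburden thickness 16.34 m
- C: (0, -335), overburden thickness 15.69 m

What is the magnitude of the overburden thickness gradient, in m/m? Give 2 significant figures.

0.0018 m/m

∂d/∂x = (16.34 − 16.20) / (-150 − 0) = -0.0009333
∂d/∂y = (15.69 − 16.20) / (-335 − 0) = +0.001522
|∇f| = √(-0.0009333² + 0.001522²) = 0.001785 m/m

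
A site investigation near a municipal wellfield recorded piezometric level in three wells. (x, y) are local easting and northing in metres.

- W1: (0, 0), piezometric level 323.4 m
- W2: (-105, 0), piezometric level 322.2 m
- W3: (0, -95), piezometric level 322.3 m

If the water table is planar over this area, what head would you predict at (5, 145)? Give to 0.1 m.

325.1 m

∂h/∂x = (322.2 − 323.4) / (-105 − 0) = +0.01143
∂h/∂y = (322.3 − 323.4) / (-95 − 0) = +0.01158
h(5, 145) = 323.4 + (+0.01143)·(5) + (+0.01158)·(145) = 323.4 +0.057 +1.679 = 325.136 m.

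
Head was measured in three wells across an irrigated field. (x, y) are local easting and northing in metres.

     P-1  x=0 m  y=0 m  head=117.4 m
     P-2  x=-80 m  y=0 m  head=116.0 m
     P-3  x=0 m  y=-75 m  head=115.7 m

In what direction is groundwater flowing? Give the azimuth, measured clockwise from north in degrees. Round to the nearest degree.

218°

∂h/∂x = (116.0 − 117.4) / (-80 − 0) = +0.01750
∂h/∂y = (115.7 − 117.4) / (-75 − 0) = +0.02267
Flow direction (−∇h) has components (-0.01750 E, -0.02267 N).
Azimuth = atan2(E, N) = atan2(-0.01750, -0.02267) = 217.7° ≈ 218°.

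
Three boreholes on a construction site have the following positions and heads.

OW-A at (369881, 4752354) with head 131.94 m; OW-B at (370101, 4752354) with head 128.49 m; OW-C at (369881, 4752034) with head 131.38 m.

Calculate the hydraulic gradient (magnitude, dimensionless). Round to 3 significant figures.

∂h/∂x = (128.49 − 131.94) / (370101 − 369881) = -0.01568
∂h/∂y = (131.38 − 131.94) / (4752034 − 4752354) = +0.001750
|∇h| = √(-0.01568² + 0.001750²) = 0.01578

0.0158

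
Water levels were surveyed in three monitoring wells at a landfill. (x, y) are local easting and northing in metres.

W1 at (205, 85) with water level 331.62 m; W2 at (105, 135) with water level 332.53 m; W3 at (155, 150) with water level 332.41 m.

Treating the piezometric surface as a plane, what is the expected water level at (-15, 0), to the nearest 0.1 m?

Taking W1 as reference: W2−W1 = (-100, 50, +0.91); W3−W1 = (-50, 65, +0.79).
Solve a·Δx + b·Δy = Δh: det = (-100)·65 − (-50)·50 = -4000.
∂h/∂x = [(+0.91)·65 − (+0.79)·50] / -4000 = -0.004912
∂h/∂y = [(-100)·(+0.79) − (-50)·(+0.91)] / -4000 = +0.008375
h(-15, 0) = 331.62 + (-0.004912)·(-220) + (+0.008375)·(-85) = 331.62 +1.081 -0.712 = 331.989 m.

332.0 m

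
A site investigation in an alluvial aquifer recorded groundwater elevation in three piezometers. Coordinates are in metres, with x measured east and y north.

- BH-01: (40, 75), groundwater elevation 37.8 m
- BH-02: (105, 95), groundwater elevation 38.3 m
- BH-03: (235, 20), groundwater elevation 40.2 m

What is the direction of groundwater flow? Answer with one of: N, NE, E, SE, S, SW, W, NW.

NW

Three-point gradient (reference BH-01): Δ to BH-02 = (65, 20, +0.5), Δ to BH-03 = (195, -55, +2.4).
∂h/∂x = +0.01010, ∂h/∂y = -0.007826 (det = -7475).
Flow = −∇h = (-0.01010 east, +0.007826 north), which points northwest.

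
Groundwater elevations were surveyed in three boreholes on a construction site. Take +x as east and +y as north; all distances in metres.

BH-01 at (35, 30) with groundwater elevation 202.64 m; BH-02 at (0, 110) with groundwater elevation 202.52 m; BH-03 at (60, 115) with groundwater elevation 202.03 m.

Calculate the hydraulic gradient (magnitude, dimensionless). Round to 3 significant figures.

Three-point gradient (reference BH-01): Δ to BH-02 = (-35, 80, -0.12), Δ to BH-03 = (25, 85, -0.61).
∂h/∂x = -0.007759, ∂h/∂y = -0.004894 (det = -4975).
|∇h| = √(-0.007759² + -0.004894²) = 0.009174

0.00917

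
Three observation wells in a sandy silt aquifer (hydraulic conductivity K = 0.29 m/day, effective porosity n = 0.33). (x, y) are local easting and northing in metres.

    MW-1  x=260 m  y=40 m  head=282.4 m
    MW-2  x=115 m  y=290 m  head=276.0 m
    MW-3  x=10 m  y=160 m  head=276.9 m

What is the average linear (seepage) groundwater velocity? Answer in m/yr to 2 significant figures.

Differences from MW-1: to MW-2 (Δx, Δy, Δh) = (-145, 250, -6.4); to MW-3 = (-250, 120, -5.5).
Determinant of the coordinate differences = (-145)·120 − (-250)·250 = 45100.
∂h/∂x = [(-6.4)·120 − (-5.5)·250] / 45100 = +0.01346
∂h/∂y = [(-145)·(-5.5) − (-250)·(-6.4)] / 45100 = -0.01779
|∇h| = √(0.01346² + -0.01779²) = 0.02231
Seepage velocity v = K·i/n = 0.29 × 0.02231 / 0.33 = 0.01961 m/day = 7.163 m/yr.

7.2 m/yr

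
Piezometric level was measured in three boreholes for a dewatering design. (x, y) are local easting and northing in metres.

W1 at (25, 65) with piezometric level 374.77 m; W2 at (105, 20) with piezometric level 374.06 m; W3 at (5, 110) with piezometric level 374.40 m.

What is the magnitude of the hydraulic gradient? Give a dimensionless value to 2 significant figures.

With h = a·x + b·y + c and W1 as origin, the differences give:
  80·a + (-45)·b = -0.71
  (-20)·a + 45·b = -0.37
Eliminate b (×45 and ×(-45), subtract): 2700·a = -48.600 → a = ∂h/∂x = -0.01800
Back-substitute: b = ∂h/∂y = -0.01622.
|∇h| = √(-0.01800² + -0.01622²) = 0.02423

0.024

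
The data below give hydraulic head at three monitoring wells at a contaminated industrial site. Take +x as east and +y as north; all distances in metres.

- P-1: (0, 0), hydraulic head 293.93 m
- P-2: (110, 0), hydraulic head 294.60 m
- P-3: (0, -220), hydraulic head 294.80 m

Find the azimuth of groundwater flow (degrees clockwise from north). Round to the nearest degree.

303°

∂h/∂x = (294.60 − 293.93) / (110 − 0) = +0.006091
∂h/∂y = (294.80 − 293.93) / (-220 − 0) = -0.003955
Flow direction (−∇h) has components (-0.006091 E, +0.003955 N).
Azimuth = atan2(E, N) = atan2(-0.006091, +0.003955) = 303.0° ≈ 303°.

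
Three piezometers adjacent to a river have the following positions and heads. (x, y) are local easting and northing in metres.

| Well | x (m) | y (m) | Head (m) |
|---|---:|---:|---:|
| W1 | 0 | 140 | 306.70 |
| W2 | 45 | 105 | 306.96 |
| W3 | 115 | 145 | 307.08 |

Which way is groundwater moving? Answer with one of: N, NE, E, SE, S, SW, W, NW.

NW

Taking W1 as reference: W2−W1 = (45, -35, +0.26); W3−W1 = (115, 5, +0.38).
Solve a·Δx + b·Δy = Δh: det = 45·5 − 115·(-35) = 4250.
∂h/∂x = [(+0.26)·5 − (+0.38)·(-35)] / 4250 = +0.003435
∂h/∂y = [45·(+0.38) − 115·(+0.26)] / 4250 = -0.003012
Flow = −∇h = (-0.003435 east, +0.003012 north), which points northwest.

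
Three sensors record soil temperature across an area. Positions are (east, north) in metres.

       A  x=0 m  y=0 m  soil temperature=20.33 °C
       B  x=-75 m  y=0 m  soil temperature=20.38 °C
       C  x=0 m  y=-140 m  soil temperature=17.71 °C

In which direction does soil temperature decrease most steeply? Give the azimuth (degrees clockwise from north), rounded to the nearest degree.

178°

∂T/∂x = (20.38 − 20.33) / (-75 − 0) = -0.0006667
∂T/∂y = (17.71 − 20.33) / (-140 − 0) = +0.01871
Steepest decrease is along −∇f: components (+0.0006667 E, -0.01871 N).
Azimuth = atan2(+0.0006667, -0.01871) = 178.0° ≈ 178°.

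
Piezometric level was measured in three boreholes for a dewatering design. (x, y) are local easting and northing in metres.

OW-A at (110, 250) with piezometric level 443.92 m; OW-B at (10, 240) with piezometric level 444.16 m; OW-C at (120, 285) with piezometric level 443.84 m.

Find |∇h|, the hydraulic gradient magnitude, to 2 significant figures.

0.0028

Three-point gradient (reference OW-A): Δ to OW-B = (-100, -10, +0.24), Δ to OW-C = (10, 35, -0.08).
∂h/∂x = -0.002235, ∂h/∂y = -0.001647 (det = -3400).
|∇h| = √(-0.002235² + -0.001647²) = 0.002776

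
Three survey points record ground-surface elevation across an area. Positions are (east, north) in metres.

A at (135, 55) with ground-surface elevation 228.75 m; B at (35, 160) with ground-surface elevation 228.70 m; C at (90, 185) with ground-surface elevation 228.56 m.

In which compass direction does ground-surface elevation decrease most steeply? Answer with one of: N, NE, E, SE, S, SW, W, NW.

NE

Differences from A: to B (Δx, Δy, Δh) = (-100, 105, -0.05); to C = (-45, 130, -0.19).
Determinant of the coordinate differences = (-100)·130 − (-45)·105 = -8275.
∂z/∂x = [(-0.05)·130 − (-0.19)·105] / -8275 = -0.001625
∂z/∂y = [(-100)·(-0.19) − (-45)·(-0.05)] / -8275 = -0.002024
Steepest decrease is along −∇f = (+0.001625 E, +0.002024 N) → northeast.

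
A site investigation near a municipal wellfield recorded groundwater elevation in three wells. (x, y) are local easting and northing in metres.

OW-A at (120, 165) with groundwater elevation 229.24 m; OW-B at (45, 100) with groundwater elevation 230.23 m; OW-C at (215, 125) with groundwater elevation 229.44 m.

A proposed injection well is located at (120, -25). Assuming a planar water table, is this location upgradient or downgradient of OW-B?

upgradient

Three-point gradient (reference OW-A): Δ to OW-B = (-75, -65, +0.99), Δ to OW-C = (95, -40, +0.20).
∂h/∂x = -0.002899, ∂h/∂y = -0.01189 (det = 9175).
Head at (120, -25) = 229.24 + (-0.002899)·(0) + (-0.01189)·(-190) = 231.50 m.
That is higher than the 230.23 m at OW-B, so the point is upgradient.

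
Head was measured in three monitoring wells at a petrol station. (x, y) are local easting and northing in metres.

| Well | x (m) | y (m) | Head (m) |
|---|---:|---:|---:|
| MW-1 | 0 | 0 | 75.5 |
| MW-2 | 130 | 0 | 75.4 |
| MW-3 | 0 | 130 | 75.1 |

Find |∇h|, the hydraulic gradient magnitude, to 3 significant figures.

0.00317

∂h/∂x = (75.4 − 75.5) / (130 − 0) = -0.0007692
∂h/∂y = (75.1 − 75.5) / (130 − 0) = -0.003077
|∇h| = √(-0.0007692² + -0.003077²) = 0.003172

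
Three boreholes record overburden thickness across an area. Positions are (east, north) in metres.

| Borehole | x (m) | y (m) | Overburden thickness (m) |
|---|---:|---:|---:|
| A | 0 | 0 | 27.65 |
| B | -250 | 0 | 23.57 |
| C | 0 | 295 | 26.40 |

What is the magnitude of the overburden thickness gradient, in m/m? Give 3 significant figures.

∂d/∂x = (23.57 − 27.65) / (-250 − 0) = +0.01632
∂d/∂y = (26.40 − 27.65) / (295 − 0) = -0.004237
|∇f| = √(0.01632² + -0.004237²) = 0.01686 m/m

0.0169 m/m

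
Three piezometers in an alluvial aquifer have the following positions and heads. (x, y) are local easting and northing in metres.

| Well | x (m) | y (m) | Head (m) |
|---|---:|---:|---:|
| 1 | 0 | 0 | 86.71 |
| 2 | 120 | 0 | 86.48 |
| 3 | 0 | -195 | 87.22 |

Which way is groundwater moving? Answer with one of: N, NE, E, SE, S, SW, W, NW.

NE

∂h/∂x = (86.48 − 86.71) / (120 − 0) = -0.001917
∂h/∂y = (87.22 − 86.71) / (-195 − 0) = -0.002615
Flow = −∇h = (+0.001917 east, +0.002615 north), which points northeast.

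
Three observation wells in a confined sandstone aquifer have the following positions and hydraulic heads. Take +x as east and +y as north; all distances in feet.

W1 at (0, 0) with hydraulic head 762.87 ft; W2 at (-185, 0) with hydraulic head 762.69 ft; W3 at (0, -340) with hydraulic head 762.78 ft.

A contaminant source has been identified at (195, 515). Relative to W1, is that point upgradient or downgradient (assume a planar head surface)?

upgradient

∂h/∂x = (762.69 − 762.87) / (-185 − 0) = +0.0009730
∂h/∂y = (762.78 − 762.87) / (-340 − 0) = +0.0002647
Head at (195, 515) = 762.87 + (+0.0009730)·(195) + (+0.0002647)·(515) = 763.20 ft.
That is higher than the 762.87 ft at W1, so the point is upgradient.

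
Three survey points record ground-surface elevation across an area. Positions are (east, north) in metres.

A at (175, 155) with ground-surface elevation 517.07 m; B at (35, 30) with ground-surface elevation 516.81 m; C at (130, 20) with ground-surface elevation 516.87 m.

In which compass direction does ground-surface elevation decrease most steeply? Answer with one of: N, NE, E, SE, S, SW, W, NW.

With z = a·x + b·y + c and A as origin, the differences give:
  (-140)·a + (-125)·b = -0.26
  (-45)·a + (-135)·b = -0.20
Eliminate b (×(-135) and ×(-125), subtract): 13275·a = 10.100 → a = ∂z/∂x = +0.0007608
Back-substitute: b = ∂z/∂y = +0.001228.
Steepest decrease is along −∇f = (-0.0007608 E, -0.001228 N) → southwest.

SW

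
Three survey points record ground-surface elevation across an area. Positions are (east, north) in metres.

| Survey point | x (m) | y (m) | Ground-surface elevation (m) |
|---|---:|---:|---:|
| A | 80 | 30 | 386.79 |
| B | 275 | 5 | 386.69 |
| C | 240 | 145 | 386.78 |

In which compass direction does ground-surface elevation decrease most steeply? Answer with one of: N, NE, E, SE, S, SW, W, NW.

SE

Taking A as reference: B−A = (195, -25, -0.10); C−A = (160, 115, -0.01).
Determinant of the coordinate differences = 195·115 − 160·(-25) = 26425.
∂z/∂x = [(-0.10)·115 − (-0.01)·(-25)] / 26425 = -0.0004447
∂z/∂y = [195·(-0.01) − 160·(-0.10)] / 26425 = +0.0005317
Steepest decrease is along −∇f = (+0.0004447 E, -0.0005317 N) → southeast.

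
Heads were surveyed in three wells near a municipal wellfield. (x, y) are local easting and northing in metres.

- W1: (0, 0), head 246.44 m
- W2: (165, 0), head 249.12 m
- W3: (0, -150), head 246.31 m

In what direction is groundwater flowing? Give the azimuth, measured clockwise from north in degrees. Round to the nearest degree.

∂h/∂x = (249.12 − 246.44) / (165 − 0) = +0.01624
∂h/∂y = (246.31 − 246.44) / (-150 − 0) = +0.0008667
Flow direction (−∇h) has components (-0.01624 E, -0.0008667 N).
Azimuth = atan2(E, N) = atan2(-0.01624, -0.0008667) = 266.9° ≈ 267°.

267°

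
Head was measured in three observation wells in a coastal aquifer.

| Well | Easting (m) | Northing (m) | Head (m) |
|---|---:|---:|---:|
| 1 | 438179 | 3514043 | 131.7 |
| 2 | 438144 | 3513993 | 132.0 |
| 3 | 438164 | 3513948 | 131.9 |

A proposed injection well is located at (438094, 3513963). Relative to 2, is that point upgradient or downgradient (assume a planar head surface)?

upgradient

With h = a·x + b·y + c and 1 as origin, the differences give:
  (-35)·a + (-50)·b = +0.3
  (-15)·a + (-95)·b = +0.2
Eliminate b (×(-95) and ×(-50), subtract): 2575·a = -18.50 → a = ∂h/∂x = -0.007184
Back-substitute: b = ∂h/∂y = -0.0009709.
Head at (438094, 3513963) = 131.7 + (-0.007184)·(-85) + (-0.0009709)·(-80) = 132.39 m.
That is higher than the 132.0 m at 2, so the point is upgradient.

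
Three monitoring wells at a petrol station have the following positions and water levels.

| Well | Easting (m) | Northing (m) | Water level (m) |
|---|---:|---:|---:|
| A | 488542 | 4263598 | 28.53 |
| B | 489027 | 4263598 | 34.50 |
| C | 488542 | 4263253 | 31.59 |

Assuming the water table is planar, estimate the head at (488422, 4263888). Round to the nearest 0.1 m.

∂h/∂x = (34.50 − 28.53) / (489027 − 488542) = +0.01231
∂h/∂y = (31.59 − 28.53) / (4263253 − 4263598) = -0.008870
h(488422, 4263888) = 28.53 + (+0.01231)·(-120) + (-0.008870)·(290) = 28.53 -1.477 -2.572 = 24.481 m.

24.5 m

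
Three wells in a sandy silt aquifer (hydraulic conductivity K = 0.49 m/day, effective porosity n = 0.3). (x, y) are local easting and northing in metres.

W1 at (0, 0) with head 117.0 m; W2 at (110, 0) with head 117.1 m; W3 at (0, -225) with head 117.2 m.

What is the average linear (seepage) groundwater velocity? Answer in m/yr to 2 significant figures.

∂h/∂x = (117.1 − 117.0) / (110 − 0) = +0.0009091
∂h/∂y = (117.2 − 117.0) / (-225 − 0) = -0.0008889
|∇h| = √(0.0009091² + -0.0008889²) = 0.001271
Seepage velocity v = K·i/n = 0.49 × 0.001271 / 0.3 = 0.002076 m/day = 0.7583 m/yr.

0.76 m/yr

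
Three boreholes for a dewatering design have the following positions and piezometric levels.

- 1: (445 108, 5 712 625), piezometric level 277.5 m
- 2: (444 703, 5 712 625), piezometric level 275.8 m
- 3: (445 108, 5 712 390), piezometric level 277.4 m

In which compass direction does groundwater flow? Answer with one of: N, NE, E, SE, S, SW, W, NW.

∂h/∂x = (275.8 − 277.5) / (444703 − 445108) = +0.004198
∂h/∂y = (277.4 − 277.5) / (5712390 − 5712625) = +0.0004255
Flow = −∇h = (-0.004198 east, -0.0004255 north), which points west.

W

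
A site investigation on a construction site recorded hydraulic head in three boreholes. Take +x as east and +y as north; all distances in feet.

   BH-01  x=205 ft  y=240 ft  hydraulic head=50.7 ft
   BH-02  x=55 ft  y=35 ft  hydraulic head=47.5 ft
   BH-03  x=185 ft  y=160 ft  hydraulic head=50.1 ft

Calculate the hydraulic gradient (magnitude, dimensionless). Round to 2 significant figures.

0.017

Differences from BH-01: to BH-02 (Δx, Δy, Δh) = (-150, -205, -3.2); to BH-03 = (-20, -80, -0.6).
Solve a·Δx + b·Δy = Δh: det = (-150)·(-80) − (-20)·(-205) = 7900.
∂h/∂x = [(-3.2)·(-80) − (-0.6)·(-205)] / 7900 = +0.01684
∂h/∂y = [(-150)·(-0.6) − (-20)·(-3.2)] / 7900 = +0.003291
|∇h| = √(0.01684² + 0.003291²) = 0.01716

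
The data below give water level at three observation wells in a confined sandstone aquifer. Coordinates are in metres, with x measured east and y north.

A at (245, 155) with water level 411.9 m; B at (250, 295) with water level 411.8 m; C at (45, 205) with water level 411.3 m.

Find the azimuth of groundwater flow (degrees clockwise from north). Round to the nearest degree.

Taking A as reference: B−A = (5, 140, -0.1); C−A = (-200, 50, -0.6).
Solve a·Δx + b·Δy = Δh: det = 5·50 − (-200)·140 = 28250.
∂h/∂x = [(-0.1)·50 − (-0.6)·140] / 28250 = +0.002796
∂h/∂y = [5·(-0.6) − (-200)·(-0.1)] / 28250 = -0.0008142
Flow direction (−∇h) has components (-0.002796 E, +0.0008142 N).
Azimuth = atan2(E, N) = atan2(-0.002796, +0.0008142) = 286.2° ≈ 286°.

286°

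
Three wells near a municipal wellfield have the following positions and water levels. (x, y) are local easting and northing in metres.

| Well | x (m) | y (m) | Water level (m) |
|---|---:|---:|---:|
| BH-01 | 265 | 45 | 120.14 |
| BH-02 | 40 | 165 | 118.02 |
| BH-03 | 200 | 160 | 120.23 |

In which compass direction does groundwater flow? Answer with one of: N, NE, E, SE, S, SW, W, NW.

With h = a·x + b·y + c and BH-01 as origin, the differences give:
  (-225)·a + 120·b = -2.12
  (-65)·a + 115·b = +0.09
Eliminate b (×115 and ×120, subtract): -18075·a = -254.600 → a = ∂h/∂x = +0.01409
Back-substitute: b = ∂h/∂y = +0.008744.
Flow = −∇h = (-0.01409 east, -0.008744 north), which points southwest.

SW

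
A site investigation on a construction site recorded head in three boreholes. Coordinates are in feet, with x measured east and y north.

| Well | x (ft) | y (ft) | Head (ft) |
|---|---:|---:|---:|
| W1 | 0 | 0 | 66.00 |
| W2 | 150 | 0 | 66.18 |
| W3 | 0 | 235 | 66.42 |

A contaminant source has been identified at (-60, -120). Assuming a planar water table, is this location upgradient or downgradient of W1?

∂h/∂x = (66.18 − 66.00) / (150 − 0) = +0.001200
∂h/∂y = (66.42 − 66.00) / (235 − 0) = +0.001787
Head at (-60, -120) = 66.00 + (+0.001200)·(-60) + (+0.001787)·(-120) = 65.71 ft.
That is lower than the 66.00 ft at W1, so the point is downgradient.

downgradient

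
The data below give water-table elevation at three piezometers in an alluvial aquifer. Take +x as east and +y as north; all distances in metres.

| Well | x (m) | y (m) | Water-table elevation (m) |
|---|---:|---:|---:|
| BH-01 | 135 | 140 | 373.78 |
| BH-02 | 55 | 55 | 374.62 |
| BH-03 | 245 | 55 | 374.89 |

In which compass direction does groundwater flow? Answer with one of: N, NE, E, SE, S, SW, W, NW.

N

With h = a·x + b·y + c and BH-01 as origin, the differences give:
  (-80)·a + (-85)·b = +0.84
  110·a + (-85)·b = +1.11
Eliminate b (×(-85) and ×(-85), subtract): 16150·a = 22.950 → a = ∂h/∂x = +0.001421
Back-substitute: b = ∂h/∂y = -0.01122.
Flow = −∇h = (-0.001421 east, +0.01122 north), which points north.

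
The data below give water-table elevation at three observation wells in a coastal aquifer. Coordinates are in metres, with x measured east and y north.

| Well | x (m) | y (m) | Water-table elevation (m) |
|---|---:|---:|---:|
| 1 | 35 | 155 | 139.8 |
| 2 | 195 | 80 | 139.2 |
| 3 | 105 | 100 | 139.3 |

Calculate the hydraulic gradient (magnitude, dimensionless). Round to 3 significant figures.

With h = a·x + b·y + c and 1 as origin, the differences give:
  160·a + (-75)·b = -0.6
  70·a + (-55)·b = -0.5
Eliminate b (×(-55) and ×(-75), subtract): -3550·a = -4.50 → a = ∂h/∂x = +0.001268
Back-substitute: b = ∂h/∂y = +0.01070.
|∇h| = √(0.001268² + 0.01070²) = 0.01077

0.0108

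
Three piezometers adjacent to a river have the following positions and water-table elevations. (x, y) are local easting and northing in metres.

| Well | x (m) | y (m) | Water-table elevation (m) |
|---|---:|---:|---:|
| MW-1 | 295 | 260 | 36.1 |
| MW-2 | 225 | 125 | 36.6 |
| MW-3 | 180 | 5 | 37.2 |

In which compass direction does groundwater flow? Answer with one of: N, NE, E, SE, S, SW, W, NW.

NW

With h = a·x + b·y + c and MW-1 as origin, the differences give:
  (-70)·a + (-135)·b = +0.5
  (-115)·a + (-255)·b = +1.1
Eliminate b (×(-255) and ×(-135), subtract): 2325·a = 21.00 → a = ∂h/∂x = +0.009032
Back-substitute: b = ∂h/∂y = -0.008387.
Flow = −∇h = (-0.009032 east, +0.008387 north), which points northwest.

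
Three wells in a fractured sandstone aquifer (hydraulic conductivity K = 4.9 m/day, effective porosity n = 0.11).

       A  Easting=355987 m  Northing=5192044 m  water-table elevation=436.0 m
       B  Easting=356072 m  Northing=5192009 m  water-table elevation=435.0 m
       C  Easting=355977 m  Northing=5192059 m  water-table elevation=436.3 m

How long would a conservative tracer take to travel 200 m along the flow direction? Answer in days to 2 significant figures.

260 days

Taking A as reference: B−A = (85, -35, -1.0); C−A = (-10, 15, +0.3).
Determinant of the coordinate differences = 85·15 − (-10)·(-35) = 925.
∂h/∂x = [(-1.0)·15 − (+0.3)·(-35)] / 925 = -0.004865
∂h/∂y = [85·(+0.3) − (-10)·(-1.0)] / 925 = +0.01676
|∇h| = √(-0.004865² + 0.01676²) = 0.01745
Seepage velocity v = K·i/n = 4.9 × 0.01745 / 0.11 = 0.7773 m/day.
t = 200 / 0.7773 = 257.3 days.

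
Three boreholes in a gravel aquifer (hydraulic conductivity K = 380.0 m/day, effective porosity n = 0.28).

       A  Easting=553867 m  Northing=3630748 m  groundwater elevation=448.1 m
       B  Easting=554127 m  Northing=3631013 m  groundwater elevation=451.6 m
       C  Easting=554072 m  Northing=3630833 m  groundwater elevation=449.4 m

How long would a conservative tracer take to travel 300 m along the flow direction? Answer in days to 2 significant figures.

Taking A as reference: B−A = (260, 265, +3.5); C−A = (205, 85, +1.3).
Determinant of the coordinate differences = 260·85 − 205·265 = -32225.
∂h/∂x = [(+3.5)·85 − (+1.3)·265] / -32225 = +0.001458
∂h/∂y = [260·(+1.3) − 205·(+3.5)] / -32225 = +0.01178
|∇h| = √(0.001458² + 0.01178²) = 0.01187
Seepage velocity v = K·i/n = 380.0 × 0.01187 / 0.28 = 16.11 m/day.
t = 300 / 16.11 = 18.62 days.

19 days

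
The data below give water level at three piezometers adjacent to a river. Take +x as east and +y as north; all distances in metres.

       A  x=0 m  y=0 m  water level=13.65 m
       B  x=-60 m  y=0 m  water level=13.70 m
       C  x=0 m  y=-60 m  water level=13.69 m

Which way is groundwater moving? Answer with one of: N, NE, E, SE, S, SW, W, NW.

∂h/∂x = (13.70 − 13.65) / (-60 − 0) = -0.0008333
∂h/∂y = (13.69 − 13.65) / (-60 − 0) = -0.0006667
Flow = −∇h = (+0.0008333 east, +0.0006667 north), which points northeast.

NE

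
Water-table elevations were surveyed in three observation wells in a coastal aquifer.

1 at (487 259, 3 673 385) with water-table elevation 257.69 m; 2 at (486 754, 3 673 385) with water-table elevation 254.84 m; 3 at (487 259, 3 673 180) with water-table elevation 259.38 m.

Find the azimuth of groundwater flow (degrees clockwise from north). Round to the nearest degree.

326°

∂h/∂x = (254.84 − 257.69) / (486754 − 487259) = +0.005644
∂h/∂y = (259.38 − 257.69) / (3673180 − 3673385) = -0.008244
Flow direction (−∇h) has components (-0.005644 E, +0.008244 N).
Azimuth = atan2(E, N) = atan2(-0.005644, +0.008244) = 325.6° ≈ 326°.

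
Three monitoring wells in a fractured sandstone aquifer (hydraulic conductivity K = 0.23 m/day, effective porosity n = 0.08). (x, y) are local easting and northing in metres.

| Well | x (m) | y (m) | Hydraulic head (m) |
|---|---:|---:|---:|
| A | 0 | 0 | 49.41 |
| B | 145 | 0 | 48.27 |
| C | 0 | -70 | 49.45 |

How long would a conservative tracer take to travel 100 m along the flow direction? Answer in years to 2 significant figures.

∂h/∂x = (48.27 − 49.41) / (145 − 0) = -0.007862
∂h/∂y = (49.45 − 49.41) / (-70 − 0) = -0.0005714
|∇h| = √(-0.007862² + -0.0005714²) = 0.007883
Seepage velocity v = K·i/n = 0.23 × 0.007883 / 0.08 = 0.02266 m/day.
t = 100 / 0.02266 = 4413 days = 12.1 years.

12 years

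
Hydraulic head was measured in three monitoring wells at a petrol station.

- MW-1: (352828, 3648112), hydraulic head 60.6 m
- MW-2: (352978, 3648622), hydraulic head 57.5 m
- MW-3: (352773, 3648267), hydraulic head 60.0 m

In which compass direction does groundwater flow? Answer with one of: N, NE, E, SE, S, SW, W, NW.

Taking MW-1 as reference: MW-2−MW-1 = (150, 510, -3.1); MW-3−MW-1 = (-55, 155, -0.6).
Determinant of the coordinate differences = 150·155 − (-55)·510 = 51300.
∂h/∂x = [(-3.1)·155 − (-0.6)·510] / 51300 = -0.003402
∂h/∂y = [150·(-0.6) − (-55)·(-3.1)] / 51300 = -0.005078
Flow = −∇h = (+0.003402 east, +0.005078 north), which points northeast.

NE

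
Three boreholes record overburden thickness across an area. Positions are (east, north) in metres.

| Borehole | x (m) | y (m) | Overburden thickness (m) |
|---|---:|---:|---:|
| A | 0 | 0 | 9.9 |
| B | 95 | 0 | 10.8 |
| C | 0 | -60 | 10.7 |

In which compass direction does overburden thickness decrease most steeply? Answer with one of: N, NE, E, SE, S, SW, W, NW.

∂d/∂x = (10.8 − 9.9) / (95 − 0) = +0.009474
∂d/∂y = (10.7 − 9.9) / (-60 − 0) = -0.01333
Steepest decrease is along −∇f = (-0.009474 E, +0.01333 N) → northwest.

NW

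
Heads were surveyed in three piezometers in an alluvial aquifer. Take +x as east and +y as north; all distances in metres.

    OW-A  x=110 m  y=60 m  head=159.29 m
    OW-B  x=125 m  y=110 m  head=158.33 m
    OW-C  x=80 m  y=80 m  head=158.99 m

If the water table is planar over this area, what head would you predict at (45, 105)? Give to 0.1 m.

158.6 m

Taking OW-A as reference: OW-B−OW-A = (15, 50, -0.96); OW-C−OW-A = (-30, 20, -0.30).
Determinant of the coordinate differences = 15·20 − (-30)·50 = 1800.
∂h/∂x = [(-0.96)·20 − (-0.30)·50] / 1800 = -0.002333
∂h/∂y = [15·(-0.30) − (-30)·(-0.96)] / 1800 = -0.01850
h(45, 105) = 159.29 + (-0.002333)·(-65) + (-0.01850)·(45) = 159.29 +0.152 -0.832 = 158.609 m.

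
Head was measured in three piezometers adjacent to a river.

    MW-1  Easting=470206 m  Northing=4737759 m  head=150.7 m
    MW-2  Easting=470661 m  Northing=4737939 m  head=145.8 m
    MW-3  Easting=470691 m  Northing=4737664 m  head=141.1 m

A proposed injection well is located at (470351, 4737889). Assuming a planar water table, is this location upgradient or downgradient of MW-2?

upgradient

Differences from MW-1: to MW-2 (Δx, Δy, Δh) = (455, 180, -4.9); to MW-3 = (485, -95, -9.6).
Solve a·Δx + b·Δy = Δh: det = 455·(-95) − 485·180 = -130525.
∂h/∂x = [(-4.9)·(-95) − (-9.6)·180] / -130525 = -0.01681
∂h/∂y = [455·(-9.6) − 485·(-4.9)] / -130525 = +0.01526
Head at (470351, 4737889) = 150.7 + (-0.01681)·(145) + (+0.01526)·(130) = 150.25 m.
That is higher than the 145.8 m at MW-2, so the point is upgradient.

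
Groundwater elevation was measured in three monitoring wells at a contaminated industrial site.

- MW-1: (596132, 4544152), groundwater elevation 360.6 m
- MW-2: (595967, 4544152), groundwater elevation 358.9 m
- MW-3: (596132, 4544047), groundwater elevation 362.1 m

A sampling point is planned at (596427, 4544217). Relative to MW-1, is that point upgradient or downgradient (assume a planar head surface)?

∂h/∂x = (358.9 − 360.6) / (595967 − 596132) = +0.01030
∂h/∂y = (362.1 − 360.6) / (4544047 − 4544152) = -0.01429
Head at (596427, 4544217) = 360.6 + (+0.01030)·(295) + (-0.01429)·(65) = 362.71 m.
That is higher than the 360.6 m at MW-1, so the point is upgradient.

upgradient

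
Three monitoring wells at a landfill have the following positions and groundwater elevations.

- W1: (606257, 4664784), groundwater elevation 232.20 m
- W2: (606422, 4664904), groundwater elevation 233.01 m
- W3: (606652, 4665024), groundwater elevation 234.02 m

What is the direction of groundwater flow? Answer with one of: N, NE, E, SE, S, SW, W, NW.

SW

Three-point gradient (reference W1): Δ to W2 = (165, 120, +0.81), Δ to W3 = (395, 240, +1.82).
∂h/∂x = +0.003077, ∂h/∂y = +0.002519 (det = -7800).
Flow = −∇h = (-0.003077 east, -0.002519 north), which points southwest.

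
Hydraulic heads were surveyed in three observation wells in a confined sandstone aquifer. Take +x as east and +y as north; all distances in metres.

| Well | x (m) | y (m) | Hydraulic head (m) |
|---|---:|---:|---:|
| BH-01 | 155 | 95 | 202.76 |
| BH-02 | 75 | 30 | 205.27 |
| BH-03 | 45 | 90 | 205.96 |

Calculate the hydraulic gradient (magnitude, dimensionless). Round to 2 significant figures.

With h = a·x + b·y + c and BH-01 as origin, the differences give:
  (-80)·a + (-65)·b = +2.51
  (-110)·a + (-5)·b = +3.20
Eliminate b (×(-5) and ×(-65), subtract): -6750·a = 195.450 → a = ∂h/∂x = -0.02896
Back-substitute: b = ∂h/∂y = -0.002978.
|∇h| = √(-0.02896² + -0.002978²) = 0.02911

0.029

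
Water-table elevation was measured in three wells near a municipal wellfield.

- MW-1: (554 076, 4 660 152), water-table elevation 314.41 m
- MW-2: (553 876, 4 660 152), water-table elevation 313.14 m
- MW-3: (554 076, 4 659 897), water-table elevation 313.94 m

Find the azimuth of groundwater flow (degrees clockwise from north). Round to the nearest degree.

∂h/∂x = (313.14 − 314.41) / (553876 − 554076) = +0.006350
∂h/∂y = (313.94 − 314.41) / (4659897 − 4660152) = +0.001843
Flow direction (−∇h) has components (-0.006350 E, -0.001843 N).
Azimuth = atan2(E, N) = atan2(-0.006350, -0.001843) = 253.8° ≈ 254°.

254°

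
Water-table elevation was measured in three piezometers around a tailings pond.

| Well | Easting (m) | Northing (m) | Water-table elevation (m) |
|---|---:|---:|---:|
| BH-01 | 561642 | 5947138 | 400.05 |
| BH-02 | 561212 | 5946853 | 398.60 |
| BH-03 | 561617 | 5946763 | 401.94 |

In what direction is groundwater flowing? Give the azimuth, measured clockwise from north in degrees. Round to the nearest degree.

Differences from BH-01: to BH-02 (Δx, Δy, Δh) = (-430, -285, -1.45); to BH-03 = (-25, -375, +1.89).
Determinant of the coordinate differences = (-430)·(-375) − (-25)·(-285) = 154125.
∂h/∂x = [(-1.45)·(-375) − (+1.89)·(-285)] / 154125 = +0.007023
∂h/∂y = [(-430)·(+1.89) − (-25)·(-1.45)] / 154125 = -0.005508
Flow direction (−∇h) has components (-0.007023 E, +0.005508 N).
Azimuth = atan2(E, N) = atan2(-0.007023, +0.005508) = 308.1° ≈ 308°.

308°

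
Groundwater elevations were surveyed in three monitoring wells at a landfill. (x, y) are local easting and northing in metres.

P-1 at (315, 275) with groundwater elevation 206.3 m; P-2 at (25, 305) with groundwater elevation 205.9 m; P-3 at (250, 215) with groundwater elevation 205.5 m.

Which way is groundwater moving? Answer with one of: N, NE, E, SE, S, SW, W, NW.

Differences from P-1: to P-2 (Δx, Δy, Δh) = (-290, 30, -0.4); to P-3 = (-65, -60, -0.8).
Determinant of the coordinate differences = (-290)·(-60) − (-65)·30 = 19350.
∂h/∂x = [(-0.4)·(-60) − (-0.8)·30] / 19350 = +0.002481
∂h/∂y = [(-290)·(-0.8) − (-65)·(-0.4)] / 19350 = +0.01065
Flow = −∇h = (-0.002481 east, -0.01065 north), which points south.

S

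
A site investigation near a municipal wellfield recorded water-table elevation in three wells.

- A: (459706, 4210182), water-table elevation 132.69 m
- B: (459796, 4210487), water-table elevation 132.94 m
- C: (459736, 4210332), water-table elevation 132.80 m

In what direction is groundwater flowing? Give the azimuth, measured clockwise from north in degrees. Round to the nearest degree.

239°

Taking A as reference: B−A = (90, 305, +0.25); C−A = (30, 150, +0.11).
Determinant of the coordinate differences = 90·150 − 30·305 = 4350.
∂h/∂x = [(+0.25)·150 − (+0.11)·305] / 4350 = +0.0009080
∂h/∂y = [90·(+0.11) − 30·(+0.25)] / 4350 = +0.0005517
Flow direction (−∇h) has components (-0.0009080 E, -0.0005517 N).
Azimuth = atan2(E, N) = atan2(-0.0009080, -0.0005517) = 238.7° ≈ 239°.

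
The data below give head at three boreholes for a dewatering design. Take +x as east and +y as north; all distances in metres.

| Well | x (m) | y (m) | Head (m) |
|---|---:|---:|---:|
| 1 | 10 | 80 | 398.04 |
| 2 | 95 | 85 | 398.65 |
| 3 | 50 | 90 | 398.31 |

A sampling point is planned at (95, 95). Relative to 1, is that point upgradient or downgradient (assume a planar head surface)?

Differences from 1: to 2 (Δx, Δy, Δh) = (85, 5, +0.61); to 3 = (40, 10, +0.27).
Solve a·Δx + b·Δy = Δh: det = 85·10 − 40·5 = 650.
∂h/∂x = [(+0.61)·10 − (+0.27)·5] / 650 = +0.007308
∂h/∂y = [85·(+0.27) − 40·(+0.61)] / 650 = -0.002231
Head at (95, 95) = 398.04 + (+0.007308)·(85) + (-0.002231)·(15) = 398.63 m.
That is higher than the 398.04 m at 1, so the point is upgradient.

upgradient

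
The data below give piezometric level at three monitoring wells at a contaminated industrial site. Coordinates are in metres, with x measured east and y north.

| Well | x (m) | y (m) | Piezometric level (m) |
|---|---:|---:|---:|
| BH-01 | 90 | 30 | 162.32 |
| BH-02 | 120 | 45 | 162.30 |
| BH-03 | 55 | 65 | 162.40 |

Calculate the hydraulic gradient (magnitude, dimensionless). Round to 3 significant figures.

With h = a·x + b·y + c and BH-01 as origin, the differences give:
  30·a + 15·b = -0.02
  (-35)·a + 35·b = +0.08
Eliminate b (×35 and ×15, subtract): 1575·a = -1.900 → a = ∂h/∂x = -0.001206
Back-substitute: b = ∂h/∂y = +0.001079.
|∇h| = √(-0.001206² + 0.001079²) = 0.001618

0.00162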